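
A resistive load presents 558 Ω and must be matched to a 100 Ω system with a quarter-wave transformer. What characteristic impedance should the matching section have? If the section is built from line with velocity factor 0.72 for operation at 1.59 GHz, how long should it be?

Z_qwt ≈ 236 Ω; length ≈ 3.4 cm

Z_qwt = √(Z_0·R_L) = √(100 × 558) = √55800
λ = 0.72·c/f = 0.136 m, so l = λ/4 = 0.034 m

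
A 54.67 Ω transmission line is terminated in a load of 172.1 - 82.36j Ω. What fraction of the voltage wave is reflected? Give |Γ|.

Γ = (Z_L − Z_0)/(Z_L + Z_0) = (117.4 − j82.36)/(226.8 − j82.36)
|Γ| = 143/241

|Γ| ≈ 0.595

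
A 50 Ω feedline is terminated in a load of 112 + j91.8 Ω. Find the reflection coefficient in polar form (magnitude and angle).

Γ = (Z_L − Z_0)/(Z_L + Z_0) = (62 + j91.8)/(162 + j91.8)
|Γ| = 111/186 = 0.595

Γ ≈ 0.595 ∠ 26.4°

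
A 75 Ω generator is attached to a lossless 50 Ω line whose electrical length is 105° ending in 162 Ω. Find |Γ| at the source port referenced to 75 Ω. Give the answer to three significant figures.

tan(βl) = -3.73
Z_in = Z_0·(Z_L + jZ_0·tanβl)/(Z_0 + jZ_L·tanβl) = 16.4 + j12 Ω
Γ_s = (Z_in − Z_s)/(Z_in + Z_s) = (-58.6 + j12)/(91.4 + j12), |Γ_s| = 0.648

|Γ| ≈ 0.648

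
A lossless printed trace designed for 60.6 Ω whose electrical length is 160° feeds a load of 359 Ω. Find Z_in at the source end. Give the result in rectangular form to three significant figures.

Z_in ≈ 72 + j133 Ω

tan(βl) = tan(160°) = -0.364
Z_in = Z_0·(Z_L + jZ_0·tanβl)/(Z_0 + jZ_L·tanβl)
     = 60.6·(359 − j22.1)/(60.6 − j131)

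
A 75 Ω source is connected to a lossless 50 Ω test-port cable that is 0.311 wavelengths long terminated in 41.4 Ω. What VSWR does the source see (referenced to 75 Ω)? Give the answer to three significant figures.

VSWR ≈ 1.35

βl = 2π × 0.311 = 112°
tan(βl) = -2.48
Z_in = Z_0·(Z_L + jZ_0·tanβl)/(Z_0 + jZ_L·tanβl) = 56.7 − j7.47 Ω
Γ_s = (Z_in − Z_s)/(Z_in + Z_s) = (-18.3 − j7.47)/(132 − j7.47), |Γ_s| = 0.149
VSWR = (1 + |Γ_s|)/(1 − |Γ_s|)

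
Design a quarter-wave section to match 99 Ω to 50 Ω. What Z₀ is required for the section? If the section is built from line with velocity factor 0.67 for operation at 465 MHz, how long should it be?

Z_qwt ≈ 70.4 Ω; length ≈ 10.8 cm

Z_qwt = √(Z_0·R_L) = √(50 × 99) = √4950
λ = 0.67·c/f = 0.432 m, so l = λ/4 = 0.108 m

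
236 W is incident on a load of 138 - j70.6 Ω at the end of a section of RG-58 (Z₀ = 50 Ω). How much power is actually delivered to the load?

|Γ| = |(88 − j70.6)/(188 − j70.6)| = 0.562
|Γ|² = 0.316
P_refl = |Γ|²·P_inc = 74.5 W, P_del = (1 − |Γ|²)·P_inc = 162 W

P_delivered ≈ 162 W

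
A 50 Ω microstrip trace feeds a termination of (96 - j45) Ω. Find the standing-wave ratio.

Γ = (Z_L − Z_0)/(Z_L + Z_0) = (46 − j45)/(146 − j45)
|Γ| = 64.4/153 = 0.421
VSWR = (1 + |Γ|)/(1 − |Γ|) = 1.42/0.579

VSWR ≈ 2.46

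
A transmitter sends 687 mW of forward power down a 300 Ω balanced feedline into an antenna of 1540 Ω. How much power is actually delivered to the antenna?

P_delivered ≈ 375 mW

Γ = (1540 − 300)/(1540 + 300) = 0.674
|Γ|² = 0.454
P_refl = |Γ|²·P_inc = 312 mW, P_del = (1 − |Γ|²)·P_inc = 375 mW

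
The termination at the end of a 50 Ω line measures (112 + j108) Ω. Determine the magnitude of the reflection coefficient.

Γ = (Z_L − Z_0)/(Z_L + Z_0) = (62 + j108)/(162 + j108)
|Γ| = 125/195

|Γ| ≈ 0.64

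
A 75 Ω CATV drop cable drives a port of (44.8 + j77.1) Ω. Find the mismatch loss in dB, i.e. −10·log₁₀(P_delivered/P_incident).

Γ = (-30.2 + j77.1)/(119.8 + j77.1), |Γ| = 0.581
|Γ|² = 0.338, so P_del/P_inc = 1 − |Γ|² = 0.662
ML = −10·log₁₀(1 − |Γ|²)

mismatch loss ≈ 1.79 dB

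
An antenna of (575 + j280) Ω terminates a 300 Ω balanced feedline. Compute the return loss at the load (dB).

Γ = (275 + j280)/(875 + j280), |Γ| = 0.427
RL = −20·log₁₀|Γ| = −20·log₁₀(0.427)

RL ≈ 7.39 dB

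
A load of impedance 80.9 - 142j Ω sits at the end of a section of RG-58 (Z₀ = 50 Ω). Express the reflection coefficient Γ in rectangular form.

Γ = (Z_L − Z_0)/(Z_L + Z_0) = (30.9 − j142)/(130.9 − j142)

Γ ≈ 0.649 − j0.381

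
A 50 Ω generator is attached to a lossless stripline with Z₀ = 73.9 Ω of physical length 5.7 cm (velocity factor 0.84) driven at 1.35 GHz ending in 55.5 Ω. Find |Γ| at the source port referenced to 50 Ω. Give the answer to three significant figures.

λ = v/f = 0.84·c / 1.35 GHz = 0.187 m
βl = 2π·l/λ = 2π × 0.305 = 110°
tan(βl) = -2.76
Z_in = Z_0·(Z_L + jZ_0·tanβl)/(Z_0 + jZ_L·tanβl) = 90.3 − j16.8 Ω
Γ_s = (Z_in − Z_s)/(Z_in + Z_s) = (40.3 − j16.8)/(140 − j16.8), |Γ_s| = 0.309

|Γ| ≈ 0.309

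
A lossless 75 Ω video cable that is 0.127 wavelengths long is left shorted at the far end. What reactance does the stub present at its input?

X_in ≈ 76.9 Ω (inductive)

βl = 2π × 0.127 = 45.7°
tan(βl) = 1.03
For a shorted stub, Z_in = jZ_0·tan(βl)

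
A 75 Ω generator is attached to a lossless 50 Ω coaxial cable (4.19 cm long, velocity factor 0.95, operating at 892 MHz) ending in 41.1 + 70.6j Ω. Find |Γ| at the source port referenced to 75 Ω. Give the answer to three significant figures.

|Γ| ≈ 0.519

λ = v/f = 0.95·c / 892 MHz = 0.32 m
βl = 2π·l/λ = 2π × 0.131 = 47.2°
tan(βl) = 1.08
Z_in = Z_0·(Z_L + jZ_0·tanβl)/(Z_0 + jZ_L·tanβl) = 83.7 − j95.8 Ω
Γ_s = (Z_in − Z_s)/(Z_in + Z_s) = (8.66 − j95.8)/(159 − j95.8), |Γ_s| = 0.519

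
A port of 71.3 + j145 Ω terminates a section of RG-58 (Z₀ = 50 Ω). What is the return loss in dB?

Γ = (21.3 + j145)/(121.3 + j145), |Γ| = 0.775
RL = −20·log₁₀|Γ| = −20·log₁₀(0.775)

RL ≈ 2.21 dB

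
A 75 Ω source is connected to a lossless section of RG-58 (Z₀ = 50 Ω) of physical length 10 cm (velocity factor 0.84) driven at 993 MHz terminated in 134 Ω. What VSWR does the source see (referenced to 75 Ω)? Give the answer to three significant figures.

VSWR ≈ 2.71

λ = v/f = 0.84·c / 993 MHz = 0.254 m
βl = 2π·l/λ = 2π × 0.394 = 142°
tan(βl) = -0.785
Z_in = Z_0·(Z_L + jZ_0·tanβl)/(Z_0 + jZ_L·tanβl) = 39.9 + j44.7 Ω
Γ_s = (Z_in − Z_s)/(Z_in + Z_s) = (-35.1 + j44.7)/(115 + j44.7), |Γ_s| = 0.461
VSWR = (1 + |Γ_s|)/(1 − |Γ_s|)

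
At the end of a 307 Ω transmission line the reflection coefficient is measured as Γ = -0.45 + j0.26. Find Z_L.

Z_L ≈ 103 + j73.6 Ω

Z_L = Z_0·(1 + Γ)/(1 − Γ) = 307·(0.55 + j0.26)/(1.45 − j0.26)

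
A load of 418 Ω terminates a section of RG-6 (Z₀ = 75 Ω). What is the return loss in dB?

Γ = (418 − 75)/(418 + 75) = 0.696
RL = −20·log₁₀|Γ| = −20·log₁₀(0.696)

RL ≈ 3.15 dB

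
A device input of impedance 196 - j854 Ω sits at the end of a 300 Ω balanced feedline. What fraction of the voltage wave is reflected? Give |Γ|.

Γ = (Z_L − Z_0)/(Z_L + Z_0) = (-104 − j854)/(496 − j854)
|Γ| = 860/988

|Γ| ≈ 0.871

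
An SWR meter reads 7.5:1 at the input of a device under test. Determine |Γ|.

|Γ| = (S − 1)/(S + 1) = (7.5 − 1)/(7.5 + 1) = 6.5/8.5

|Γ| ≈ 0.765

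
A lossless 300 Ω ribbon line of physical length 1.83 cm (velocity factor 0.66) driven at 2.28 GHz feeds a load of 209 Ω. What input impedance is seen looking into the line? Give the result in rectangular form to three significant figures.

Z_in ≈ 405 + j70.9 Ω

λ = v/f = 0.66·c / 2.28 GHz = 0.0868 m
βl = 2π·l/λ = 2π × 0.211 = 75.9°
tan(βl) = tan(75.9°) = 3.97
Z_in = Z_0·(Z_L + jZ_0·tanβl)/(Z_0 + jZ_L·tanβl)
     = 300·(209 + j1190)/(300 + j830)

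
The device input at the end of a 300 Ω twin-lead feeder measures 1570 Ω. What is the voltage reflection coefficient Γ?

Γ = (Z_L − Z_0)/(Z_L + Z_0) = (1570 − 300)/(1570 + 300) = 1270/1870

Γ = 0.679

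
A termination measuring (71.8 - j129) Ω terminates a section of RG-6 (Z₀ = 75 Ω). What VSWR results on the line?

VSWR ≈ 4.89

Γ = (Z_L − Z_0)/(Z_L + Z_0) = (-3.2 − j129)/(146.8 − j129)
|Γ| = 129/195 = 0.66
VSWR = (1 + |Γ|)/(1 − |Γ|) = 1.66/0.34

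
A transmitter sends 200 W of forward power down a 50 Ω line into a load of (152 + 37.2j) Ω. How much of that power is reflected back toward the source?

|Γ| = |(102 + j37.2)/(202 + j37.2)| = 0.529
|Γ|² = 0.279
P_refl = |Γ|²·P_inc = 55.9 W, P_del = (1 − |Γ|²)·P_inc = 144 W

P_reflected ≈ 55.9 W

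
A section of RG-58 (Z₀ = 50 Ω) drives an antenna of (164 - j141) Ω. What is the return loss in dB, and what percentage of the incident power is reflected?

RL ≈ 3.01 dB; 50.1% of incident power reflected

Γ = (114 − j141)/(214 − j141), |Γ| = 0.708
RL = −20·log₁₀(0.708) = 3.01 dB
P_refl/P_inc = |Γ|² = 0.501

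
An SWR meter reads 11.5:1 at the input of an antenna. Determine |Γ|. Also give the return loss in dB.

|Γ| = (S − 1)/(S + 1) = (11.5 − 1)/(11.5 + 1) = 10.5/12.5
RL = −20·log₁₀|Γ| = −20·log₁₀(0.84)

|Γ| ≈ 0.84; return loss ≈ 1.51 dB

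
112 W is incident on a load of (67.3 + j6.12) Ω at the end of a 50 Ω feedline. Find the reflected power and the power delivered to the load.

|Γ| = |(17.3 + j6.12)/(117.3 + j6.12)| = 0.156
|Γ|² = 0.0244
P_refl = |Γ|²·P_inc = 2.73 W, P_del = (1 − |Γ|²)·P_inc = 109 W

P_reflected ≈ 2.73 W; P_delivered ≈ 109 W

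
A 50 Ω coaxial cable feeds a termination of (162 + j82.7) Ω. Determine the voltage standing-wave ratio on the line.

Γ = (Z_L − Z_0)/(Z_L + Z_0) = (112 + j82.7)/(212 + j82.7)
|Γ| = 139/228 = 0.612
VSWR = (1 + |Γ|)/(1 − |Γ|) = 1.61/0.388

VSWR ≈ 4.15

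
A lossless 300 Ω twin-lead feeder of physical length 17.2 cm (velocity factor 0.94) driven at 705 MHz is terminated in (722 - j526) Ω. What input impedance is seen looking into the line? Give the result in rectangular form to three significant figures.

λ = v/f = 0.94·c / 705 MHz = 0.4 m
βl = 2π·l/λ = 2π × 0.43 = 155°
tan(βl) = tan(155°) = -0.471
Z_in = Z_0·(Z_L + jZ_0·tanβl)/(Z_0 + jZ_L·tanβl)
     = 300·(722 − j667)/(52.5 − j340)

Z_in ≈ 672 + j534 Ω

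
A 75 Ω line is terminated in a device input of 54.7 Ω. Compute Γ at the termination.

Γ = -0.157

Γ = (Z_L − Z_0)/(Z_L + Z_0) = (54.7 − 75)/(54.7 + 75) = -20.3/129.7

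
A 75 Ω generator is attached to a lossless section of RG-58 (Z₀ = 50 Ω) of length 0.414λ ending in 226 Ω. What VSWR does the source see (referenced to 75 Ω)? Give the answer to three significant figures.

VSWR ≈ 4.05

βl = 2π × 0.414 = 149°
tan(βl) = -0.6
Z_in = Z_0·(Z_L + jZ_0·tanβl)/(Z_0 + jZ_L·tanβl) = 36.8 + j69.8 Ω
Γ_s = (Z_in − Z_s)/(Z_in + Z_s) = (-38.2 + j69.8)/(112 + j69.8), |Γ_s| = 0.604
VSWR = (1 + |Γ_s|)/(1 − |Γ_s|)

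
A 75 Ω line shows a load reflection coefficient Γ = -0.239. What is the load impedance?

Z_L = Z_0·(1 + Γ)/(1 − Γ) = 75·(0.761)/(1.24)

Z_L ≈ 46.1 Ω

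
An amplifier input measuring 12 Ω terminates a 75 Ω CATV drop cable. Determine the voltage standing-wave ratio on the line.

VSWR ≈ 6.25

For a purely resistive load, VSWR = R_L/Z_0 or Z_0/R_L (whichever > 1) = 75/12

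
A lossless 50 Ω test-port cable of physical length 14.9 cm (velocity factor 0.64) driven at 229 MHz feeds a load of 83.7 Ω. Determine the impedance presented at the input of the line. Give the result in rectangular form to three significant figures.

λ = v/f = 0.64·c / 229 MHz = 0.838 m
βl = 2π·l/λ = 2π × 0.178 = 64°
tan(βl) = tan(64°) = 2.05
Z_in = Z_0·(Z_L + jZ_0·tanβl)/(Z_0 + jZ_L·tanβl)
     = 50·(83.7 + j102)/(50 + j171)

Z_in ≈ 34.1 − j14.5 Ω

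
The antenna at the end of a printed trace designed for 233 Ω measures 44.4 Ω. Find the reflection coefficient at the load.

Γ = -0.68

Γ = (Z_L − Z_0)/(Z_L + Z_0) = (44.4 − 233)/(44.4 + 233) = -188.6/277.4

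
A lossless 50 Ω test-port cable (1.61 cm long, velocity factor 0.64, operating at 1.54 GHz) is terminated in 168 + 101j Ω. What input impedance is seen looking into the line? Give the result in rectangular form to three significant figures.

λ = v/f = 0.64·c / 1.54 GHz = 0.125 m
βl = 2π·l/λ = 2π × 0.129 = 46.5°
tan(βl) = tan(46.5°) = 1.05
Z_in = Z_0·(Z_L + jZ_0·tanβl)/(Z_0 + jZ_L·tanβl)
     = 50·(168 + j154)/(-56.4 + j177)

Z_in ≈ 25.7 − j55.7 Ω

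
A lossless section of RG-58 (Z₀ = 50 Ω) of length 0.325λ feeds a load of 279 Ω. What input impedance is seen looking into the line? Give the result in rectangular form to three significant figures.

βl = 2π × 0.325 = 117°
tan(βl) = tan(117°) = -1.96
Z_in = Z_0·(Z_L + jZ_0·tanβl)/(Z_0 + jZ_L·tanβl)
     = 50·(279 − j98.1)/(50 − j548)

Z_in ≈ 11.2 + j24.5 Ω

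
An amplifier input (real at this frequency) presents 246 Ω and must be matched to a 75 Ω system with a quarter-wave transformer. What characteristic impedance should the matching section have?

Z_qwt ≈ 136 Ω

Z_qwt = √(Z_0·R_L) = √(75 × 246) = √18450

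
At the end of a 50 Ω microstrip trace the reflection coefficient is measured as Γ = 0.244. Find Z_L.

Z_L ≈ 82.3 Ω

Z_L = Z_0·(1 + Γ)/(1 − Γ) = 50·(1.24)/(0.756)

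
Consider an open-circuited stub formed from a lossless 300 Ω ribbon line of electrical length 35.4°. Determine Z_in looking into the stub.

Z_in ≈ −j422 Ω

tan(βl) = 0.711
For an open-circuited stub, Z_in = −jZ_0·cot(βl) = −jZ_0/tan(βl)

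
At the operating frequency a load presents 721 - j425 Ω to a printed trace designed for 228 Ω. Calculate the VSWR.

Γ = (Z_L − Z_0)/(Z_L + Z_0) = (493 − j425)/(949 − j425)
|Γ| = 651/1040 = 0.626
VSWR = (1 + |Γ|)/(1 − |Γ|) = 1.63/0.374

VSWR ≈ 4.35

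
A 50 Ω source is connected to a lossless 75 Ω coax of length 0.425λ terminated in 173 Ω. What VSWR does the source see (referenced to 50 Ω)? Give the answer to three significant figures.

VSWR ≈ 3.11

βl = 2π × 0.425 = 153°
tan(βl) = -0.51
Z_in = Z_0·(Z_L + jZ_0·tanβl)/(Z_0 + jZ_L·tanβl) = 91.5 + j69.3 Ω
Γ_s = (Z_in − Z_s)/(Z_in + Z_s) = (41.5 + j69.3)/(142 + j69.3), |Γ_s| = 0.513
VSWR = (1 + |Γ_s|)/(1 − |Γ_s|)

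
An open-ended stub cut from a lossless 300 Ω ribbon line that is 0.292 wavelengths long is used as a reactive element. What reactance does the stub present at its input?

X_in ≈ 81.1 Ω (inductive)

βl = 2π × 0.292 = 105°
tan(βl) = -3.7
For an open-ended stub, Z_in = −jZ_0·cot(βl) = −jZ_0/tan(βl)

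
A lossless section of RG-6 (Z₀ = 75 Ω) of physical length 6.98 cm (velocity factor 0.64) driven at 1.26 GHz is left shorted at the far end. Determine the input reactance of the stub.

λ = v/f = 0.64·c / 1.26 GHz = 0.152 m
βl = 2π·l/λ = 2π × 0.458 = 165°
tan(βl) = -0.27
For a shorted stub, Z_in = jZ_0·tan(βl)

X_in ≈ -20.2 Ω (capacitive)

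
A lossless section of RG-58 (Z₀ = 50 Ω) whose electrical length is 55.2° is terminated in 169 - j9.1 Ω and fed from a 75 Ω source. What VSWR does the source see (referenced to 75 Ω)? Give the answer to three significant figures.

tan(βl) = 1.44
Z_in = Z_0·(Z_L + jZ_0·tanβl)/(Z_0 + jZ_L·tanβl) = 20.6 − j29.4 Ω
Γ_s = (Z_in − Z_s)/(Z_in + Z_s) = (-54.4 − j29.4)/(95.6 − j29.4), |Γ_s| = 0.619
VSWR = (1 + |Γ_s|)/(1 − |Γ_s|)

VSWR ≈ 4.25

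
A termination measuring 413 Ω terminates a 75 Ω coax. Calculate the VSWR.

VSWR ≈ 5.51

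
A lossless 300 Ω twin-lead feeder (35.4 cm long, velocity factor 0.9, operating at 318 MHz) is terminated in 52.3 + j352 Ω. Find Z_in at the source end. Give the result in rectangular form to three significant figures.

λ = v/f = 0.9·c / 318 MHz = 0.849 m
βl = 2π·l/λ = 2π × 0.417 = 150°
tan(βl) = tan(150°) = -0.575
Z_in = Z_0·(Z_L + jZ_0·tanβl)/(Z_0 + jZ_L·tanβl)
     = 300·(52.3 + j179)/(502 − j30.1)

Z_in ≈ 24.7 + j109 Ω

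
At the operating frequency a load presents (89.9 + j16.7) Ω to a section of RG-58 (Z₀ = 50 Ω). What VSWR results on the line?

VSWR ≈ 1.89

Γ = (Z_L − Z_0)/(Z_L + Z_0) = (39.9 + j16.7)/(139.9 + j16.7)
|Γ| = 43.3/141 = 0.307
VSWR = (1 + |Γ|)/(1 − |Γ|) = 1.31/0.693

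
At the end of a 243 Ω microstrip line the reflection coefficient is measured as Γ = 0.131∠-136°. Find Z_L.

Z_L ≈ 198 − j36.7 Ω

Z_L = Z_0·(1 + Γ)/(1 − Γ) = 243·(0.906 − j0.091)/(1.09 + j0.091)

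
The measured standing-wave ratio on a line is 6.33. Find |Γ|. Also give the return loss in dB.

|Γ| ≈ 0.727; return loss ≈ 2.77 dB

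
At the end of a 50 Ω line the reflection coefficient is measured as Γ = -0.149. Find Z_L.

Z_L = Z_0·(1 + Γ)/(1 − Γ) = 50·(0.851)/(1.15)

Z_L ≈ 37 Ω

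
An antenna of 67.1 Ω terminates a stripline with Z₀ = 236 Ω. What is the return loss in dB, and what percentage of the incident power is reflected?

Γ = (67.1 − 236)/(67.1 + 236) = -0.557
RL = −20·log₁₀(0.557) = 5.08 dB
P_refl/P_inc = |Γ|² = 0.311

RL ≈ 5.08 dB; 31.1% of incident power reflected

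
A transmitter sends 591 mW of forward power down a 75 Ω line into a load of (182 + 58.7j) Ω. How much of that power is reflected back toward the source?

P_reflected ≈ 127 mW

|Γ| = |(107 + j58.7)/(257 + j58.7)| = 0.463
|Γ|² = 0.214
P_refl = |Γ|²·P_inc = 127 mW, P_del = (1 − |Γ|²)·P_inc = 464 mW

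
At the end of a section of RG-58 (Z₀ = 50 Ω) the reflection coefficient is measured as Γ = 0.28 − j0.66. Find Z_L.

Z_L ≈ 25.5 − j69.2 Ω

Z_L = Z_0·(1 + Γ)/(1 − Γ) = 50·(1.28 − j0.66)/(0.72 + j0.66)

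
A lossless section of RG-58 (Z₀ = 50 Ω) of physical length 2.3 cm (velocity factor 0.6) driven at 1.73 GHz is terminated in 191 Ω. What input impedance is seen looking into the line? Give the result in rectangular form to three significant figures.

λ = v/f = 0.6·c / 1.73 GHz = 0.104 m
βl = 2π·l/λ = 2π × 0.221 = 79.6°
tan(βl) = tan(79.6°) = 5.44
Z_in = Z_0·(Z_L + jZ_0·tanβl)/(Z_0 + jZ_L·tanβl)
     = 50·(191 + j272)/(50 + j1040)

Z_in ≈ 13.5 − j8.54 Ω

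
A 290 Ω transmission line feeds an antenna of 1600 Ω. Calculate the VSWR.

For a purely resistive load, VSWR = R_L/Z_0 or Z_0/R_L (whichever > 1) = 1600/290

VSWR ≈ 5.52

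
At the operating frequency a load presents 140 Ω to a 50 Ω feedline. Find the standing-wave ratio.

VSWR ≈ 2.8

Γ = (140 − 50)/(140 + 50) = 0.474
VSWR = (1 + 0.474)/(1 − 0.474)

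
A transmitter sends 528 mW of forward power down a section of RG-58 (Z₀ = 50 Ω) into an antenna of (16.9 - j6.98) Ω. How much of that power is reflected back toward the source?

P_reflected ≈ 134 mW

|Γ| = |(-33.1 − j6.98)/(66.9 − j6.98)| = 0.503
|Γ|² = 0.253
P_refl = |Γ|²·P_inc = 134 mW, P_del = (1 − |Γ|²)·P_inc = 394 mW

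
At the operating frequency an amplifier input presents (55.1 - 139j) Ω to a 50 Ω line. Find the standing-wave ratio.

VSWR ≈ 8.91

Γ = (Z_L − Z_0)/(Z_L + Z_0) = (5.1 − j139)/(105.1 − j139)
|Γ| = 139/174 = 0.798
VSWR = (1 + |Γ|)/(1 − |Γ|) = 1.8/0.202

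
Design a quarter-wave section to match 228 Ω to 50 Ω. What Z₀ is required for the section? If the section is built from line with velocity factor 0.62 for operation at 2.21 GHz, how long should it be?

Z_qwt ≈ 107 Ω; length ≈ 2.1 cm

Z_qwt = √(Z_0·R_L) = √(50 × 228) = √11400
λ = 0.62·c/f = 0.0842 m, so l = λ/4 = 0.021 m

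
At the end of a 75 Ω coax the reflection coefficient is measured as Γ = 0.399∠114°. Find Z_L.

Z_L ≈ 42.5 + j36.8 Ω

Z_L = Z_0·(1 + Γ)/(1 − Γ) = 75·(0.838 + j0.365)/(1.16 − j0.365)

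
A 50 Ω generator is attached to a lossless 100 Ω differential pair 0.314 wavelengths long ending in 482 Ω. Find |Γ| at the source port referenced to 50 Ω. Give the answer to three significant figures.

βl = 2π × 0.314 = 113°
tan(βl) = -2.35
Z_in = Z_0·(Z_L + jZ_0·tanβl)/(Z_0 + jZ_L·tanβl) = 24.3 + j40.4 Ω
Γ_s = (Z_in − Z_s)/(Z_in + Z_s) = (-25.7 + j40.4)/(74.3 + j40.4), |Γ_s| = 0.566

|Γ| ≈ 0.566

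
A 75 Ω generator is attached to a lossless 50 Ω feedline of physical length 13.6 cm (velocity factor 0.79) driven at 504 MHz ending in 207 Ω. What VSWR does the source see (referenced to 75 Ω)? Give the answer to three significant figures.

VSWR ≈ 6.01

λ = v/f = 0.79·c / 504 MHz = 0.47 m
βl = 2π·l/λ = 2π × 0.289 = 104°
tan(βl) = -3.98
Z_in = Z_0·(Z_L + jZ_0·tanβl)/(Z_0 + jZ_L·tanβl) = 12.8 + j11.8 Ω
Γ_s = (Z_in − Z_s)/(Z_in + Z_s) = (-62.2 + j11.8)/(87.8 + j11.8), |Γ_s| = 0.715
VSWR = (1 + |Γ_s|)/(1 − |Γ_s|)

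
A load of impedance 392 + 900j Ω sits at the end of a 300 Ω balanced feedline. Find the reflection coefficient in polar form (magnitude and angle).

Γ ≈ 0.797 ∠ 31.7°

Γ = (Z_L − Z_0)/(Z_L + Z_0) = (92 + j900)/(692 + j900)
|Γ| = 905/1140 = 0.797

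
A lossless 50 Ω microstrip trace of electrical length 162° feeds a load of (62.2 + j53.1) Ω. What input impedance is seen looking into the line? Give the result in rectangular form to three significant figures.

tan(βl) = tan(162°) = -0.325
Z_in = Z_0·(Z_L + jZ_0·tanβl)/(Z_0 + jZ_L·tanβl)
     = 50·(62.2 + j36.9)/(67.3 − j20.2)

Z_in ≈ 34.9 + j37.9 Ω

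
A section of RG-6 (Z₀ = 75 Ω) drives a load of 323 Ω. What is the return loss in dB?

Γ = (323 − 75)/(323 + 75) = 0.623
RL = −20·log₁₀|Γ| = −20·log₁₀(0.623)

RL ≈ 4.11 dB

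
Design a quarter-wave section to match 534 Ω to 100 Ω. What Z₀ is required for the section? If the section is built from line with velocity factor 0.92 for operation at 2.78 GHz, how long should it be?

Z_qwt = √(Z_0·R_L) = √(100 × 534) = √53400
λ = 0.92·c/f = 0.0993 m, so l = λ/4 = 0.0248 m

Z_qwt ≈ 231 Ω; length ≈ 2.48 cm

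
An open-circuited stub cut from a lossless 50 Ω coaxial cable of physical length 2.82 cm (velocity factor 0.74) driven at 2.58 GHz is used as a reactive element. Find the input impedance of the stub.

λ = v/f = 0.74·c / 2.58 GHz = 0.086 m
βl = 2π·l/λ = 2π × 0.328 = 118°
tan(βl) = -1.88
For an open-circuited stub, Z_in = −jZ_0·cot(βl) = −jZ_0/tan(βl)

Z_in ≈ +j26.6 Ω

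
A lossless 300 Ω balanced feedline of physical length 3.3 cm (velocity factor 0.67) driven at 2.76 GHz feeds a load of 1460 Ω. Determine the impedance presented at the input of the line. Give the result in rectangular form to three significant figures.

Z_in ≈ 502 + j649 Ω

λ = v/f = 0.67·c / 2.76 GHz = 0.0728 m
βl = 2π·l/λ = 2π × 0.453 = 163°
tan(βl) = tan(163°) = -0.303
Z_in = Z_0·(Z_L + jZ_0·tanβl)/(Z_0 + jZ_L·tanβl)
     = 300·(1460 − j91)/(300 − j443)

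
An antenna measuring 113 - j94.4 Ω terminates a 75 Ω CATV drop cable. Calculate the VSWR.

VSWR ≈ 2.87

Γ = (Z_L − Z_0)/(Z_L + Z_0) = (38 − j94.4)/(188 − j94.4)
|Γ| = 102/210 = 0.484
VSWR = (1 + |Γ|)/(1 − |Γ|) = 1.48/0.516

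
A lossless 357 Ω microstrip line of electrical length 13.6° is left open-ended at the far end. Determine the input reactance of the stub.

X_in ≈ -1480 Ω (capacitive)

tan(βl) = 0.242
For an open-ended stub, Z_in = −jZ_0·cot(βl) = −jZ_0/tan(βl)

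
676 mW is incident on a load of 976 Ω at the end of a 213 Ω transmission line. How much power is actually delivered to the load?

Γ = (976 − 213)/(976 + 213) = 0.642
|Γ|² = 0.412
P_refl = |Γ|²·P_inc = 278 mW, P_del = (1 − |Γ|²)·P_inc = 398 mW

P_delivered ≈ 398 mW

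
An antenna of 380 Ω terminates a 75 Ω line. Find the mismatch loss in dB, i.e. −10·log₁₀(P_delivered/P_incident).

mismatch loss ≈ 2.59 dB

Γ = (380 − 75)/(380 + 75) = 0.67
|Γ|² = 0.449, so P_del/P_inc = 1 − |Γ|² = 0.551
ML = −10·log₁₀(1 − |Γ|²)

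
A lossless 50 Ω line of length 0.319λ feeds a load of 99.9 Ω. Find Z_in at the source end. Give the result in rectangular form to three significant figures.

Z_in ≈ 28.8 + j16.5 Ω

βl = 2π × 0.319 = 115°
tan(βl) = tan(115°) = -2.16
Z_in = Z_0·(Z_L + jZ_0·tanβl)/(Z_0 + jZ_L·tanβl)
     = 50·(99.9 − j108)/(50 − j216)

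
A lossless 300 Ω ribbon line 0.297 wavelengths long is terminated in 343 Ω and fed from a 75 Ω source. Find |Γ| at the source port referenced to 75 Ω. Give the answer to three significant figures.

|Γ| ≈ 0.564

βl = 2π × 0.297 = 107°
tan(βl) = -3.29
Z_in = Z_0·(Z_L + jZ_0·tanβl)/(Z_0 + jZ_L·tanβl) = 268 + j20 Ω
Γ_s = (Z_in − Z_s)/(Z_in + Z_s) = (193 + j20)/(343 + j20), |Γ_s| = 0.564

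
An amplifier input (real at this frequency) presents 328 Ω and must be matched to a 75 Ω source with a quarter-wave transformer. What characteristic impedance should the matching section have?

Z_qwt ≈ 157 Ω

Z_qwt = √(Z_0·R_L) = √(75 × 328) = √24600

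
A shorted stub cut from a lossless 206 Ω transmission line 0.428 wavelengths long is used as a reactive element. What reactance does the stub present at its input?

X_in ≈ -100 Ω (capacitive)

βl = 2π × 0.428 = 154°
tan(βl) = -0.486
For a shorted stub, Z_in = jZ_0·tan(βl)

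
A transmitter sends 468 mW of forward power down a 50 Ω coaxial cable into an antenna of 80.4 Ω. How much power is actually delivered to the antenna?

Γ = (80.4 − 50)/(80.4 + 50) = 0.233
|Γ|² = 0.0543
P_refl = |Γ|²·P_inc = 25.4 mW, P_del = (1 − |Γ|²)·P_inc = 443 mW

P_delivered ≈ 443 mW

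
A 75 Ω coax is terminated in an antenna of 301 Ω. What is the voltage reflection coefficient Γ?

Γ = (Z_L − Z_0)/(Z_L + Z_0) = (301 − 75)/(301 + 75) = 226/376

Γ = 0.601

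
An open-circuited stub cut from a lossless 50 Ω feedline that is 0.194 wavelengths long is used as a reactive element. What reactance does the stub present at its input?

X_in ≈ -18.4 Ω (capacitive)

βl = 2π × 0.194 = 69.8°
tan(βl) = 2.72
For an open-circuited stub, Z_in = −jZ_0·cot(βl) = −jZ_0/tan(βl)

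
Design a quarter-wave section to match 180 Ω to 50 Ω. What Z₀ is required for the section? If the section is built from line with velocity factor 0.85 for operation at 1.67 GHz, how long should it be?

Z_qwt ≈ 94.9 Ω; length ≈ 3.82 cm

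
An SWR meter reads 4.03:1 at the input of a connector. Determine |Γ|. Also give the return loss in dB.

|Γ| = (S − 1)/(S + 1) = (4.03 − 1)/(4.03 + 1) = 3.03/5.03
RL = −20·log₁₀|Γ| = −20·log₁₀(0.602)

|Γ| ≈ 0.602; return loss ≈ 4.4 dB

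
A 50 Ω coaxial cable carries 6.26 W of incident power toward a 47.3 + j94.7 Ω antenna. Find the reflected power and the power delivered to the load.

P_reflected ≈ 3.05 W; P_delivered ≈ 3.21 W

|Γ| = |(-2.7 + j94.7)/(97.3 + j94.7)| = 0.698
|Γ|² = 0.487
P_refl = |Γ|²·P_inc = 3.05 W, P_del = (1 − |Γ|²)·P_inc = 3.21 W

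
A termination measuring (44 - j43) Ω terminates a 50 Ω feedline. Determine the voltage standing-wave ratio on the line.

Γ = (Z_L − Z_0)/(Z_L + Z_0) = (-6 − j43)/(94 − j43)
|Γ| = 43.4/103 = 0.42
VSWR = (1 + |Γ|)/(1 − |Γ|) = 1.42/0.58

VSWR ≈ 2.45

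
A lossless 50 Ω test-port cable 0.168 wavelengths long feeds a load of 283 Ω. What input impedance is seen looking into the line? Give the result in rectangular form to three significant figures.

Z_in ≈ 11.6 − j27.2 Ω

βl = 2π × 0.168 = 60.5°
tan(βl) = tan(60.5°) = 1.77
Z_in = Z_0·(Z_L + jZ_0·tanβl)/(Z_0 + jZ_L·tanβl)
     = 50·(283 + j88.3)/(50 + j500)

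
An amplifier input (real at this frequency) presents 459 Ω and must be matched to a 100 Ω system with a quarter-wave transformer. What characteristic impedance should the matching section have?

Z_qwt = √(Z_0·R_L) = √(100 × 459) = √45900

Z_qwt ≈ 214 Ω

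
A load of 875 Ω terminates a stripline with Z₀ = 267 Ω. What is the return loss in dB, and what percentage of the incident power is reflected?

RL ≈ 5.48 dB; 28.3% of incident power reflected

Γ = (875 − 267)/(875 + 267) = 0.532
RL = −20·log₁₀(0.532) = 5.48 dB
P_refl/P_inc = |Γ|² = 0.283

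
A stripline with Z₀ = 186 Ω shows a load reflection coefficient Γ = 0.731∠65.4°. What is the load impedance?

Z_L ≈ 93.6 + j267 Ω

Z_L = Z_0·(1 + Γ)/(1 − Γ) = 186·(1.3 + j0.665)/(0.696 − j0.665)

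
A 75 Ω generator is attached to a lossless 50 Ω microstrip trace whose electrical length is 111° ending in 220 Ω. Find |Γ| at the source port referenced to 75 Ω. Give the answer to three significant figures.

|Γ| ≈ 0.72

tan(βl) = -2.61
Z_in = Z_0·(Z_L + jZ_0·tanβl)/(Z_0 + jZ_L·tanβl) = 12.9 + j18.1 Ω
Γ_s = (Z_in − Z_s)/(Z_in + Z_s) = (-62.1 + j18.1)/(87.9 + j18.1), |Γ_s| = 0.72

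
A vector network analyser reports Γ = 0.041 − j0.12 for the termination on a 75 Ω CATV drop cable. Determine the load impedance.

Z_L = Z_0·(1 + Γ)/(1 − Γ) = 75·(1.04 − j0.12)/(0.959 + j0.12)

Z_L ≈ 79 − j19.3 Ω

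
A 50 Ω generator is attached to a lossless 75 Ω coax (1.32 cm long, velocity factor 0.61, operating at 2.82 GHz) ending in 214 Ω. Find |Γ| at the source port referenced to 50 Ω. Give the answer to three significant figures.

|Γ| ≈ 0.362

λ = v/f = 0.61·c / 2.82 GHz = 0.0649 m
βl = 2π·l/λ = 2π × 0.203 = 73.2°
tan(βl) = 3.32
Z_in = Z_0·(Z_L + jZ_0·tanβl)/(Z_0 + jZ_L·tanβl) = 28.4 − j19.6 Ω
Γ_s = (Z_in − Z_s)/(Z_in + Z_s) = (-21.6 − j19.6)/(78.4 − j19.6), |Γ_s| = 0.362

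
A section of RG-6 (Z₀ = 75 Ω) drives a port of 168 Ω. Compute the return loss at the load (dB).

RL ≈ 8.34 dB

Γ = (168 − 75)/(168 + 75) = 0.383
RL = −20·log₁₀|Γ| = −20·log₁₀(0.383)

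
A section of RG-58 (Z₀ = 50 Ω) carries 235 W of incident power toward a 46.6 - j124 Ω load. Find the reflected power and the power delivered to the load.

P_reflected ≈ 146 W; P_delivered ≈ 88.6 W

|Γ| = |(-3.4 − j124)/(96.6 − j124)| = 0.789
|Γ|² = 0.623
P_refl = |Γ|²·P_inc = 146 W, P_del = (1 − |Γ|²)·P_inc = 88.6 W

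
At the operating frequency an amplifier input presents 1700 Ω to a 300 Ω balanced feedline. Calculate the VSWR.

Γ = (1700 − 300)/(1700 + 300) = 0.7
VSWR = (1 + 0.7)/(1 − 0.7)

VSWR ≈ 5.67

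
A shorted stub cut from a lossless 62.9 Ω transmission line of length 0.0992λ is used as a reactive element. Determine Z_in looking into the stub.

Z_in ≈ +j45.2 Ω

βl = 2π × 0.0992 = 35.7°
tan(βl) = 0.719
For a shorted stub, Z_in = jZ_0·tan(βl)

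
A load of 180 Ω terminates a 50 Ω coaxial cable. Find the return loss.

Γ = (180 − 50)/(180 + 50) = 0.565
RL = −20·log₁₀|Γ| = −20·log₁₀(0.565)

RL ≈ 4.96 dB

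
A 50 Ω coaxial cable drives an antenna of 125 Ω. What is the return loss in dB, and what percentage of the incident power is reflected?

RL ≈ 7.36 dB; 18.4% of incident power reflected

Γ = (125 − 50)/(125 + 50) = 0.429
RL = −20·log₁₀(0.429) = 7.36 dB
P_refl/P_inc = |Γ|² = 0.184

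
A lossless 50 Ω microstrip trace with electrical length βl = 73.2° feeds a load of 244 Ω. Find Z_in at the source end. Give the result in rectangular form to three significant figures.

tan(βl) = tan(73.2°) = 3.31
Z_in = Z_0·(Z_L + jZ_0·tanβl)/(Z_0 + jZ_L·tanβl)
     = 50·(244 + j166)/(50 + j808)

Z_in ≈ 11.1 − j14.4 Ω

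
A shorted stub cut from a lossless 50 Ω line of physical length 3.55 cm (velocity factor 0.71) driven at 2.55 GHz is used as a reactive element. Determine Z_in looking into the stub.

Z_in ≈ −j25.5 Ω

λ = v/f = 0.71·c / 2.55 GHz = 0.0835 m
βl = 2π·l/λ = 2π × 0.425 = 153°
tan(βl) = -0.51
For a shorted stub, Z_in = jZ_0·tan(βl)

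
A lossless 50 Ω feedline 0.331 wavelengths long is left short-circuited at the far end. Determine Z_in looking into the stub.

Z_in ≈ −j89.6 Ω

βl = 2π × 0.331 = 119°
tan(βl) = -1.79
For a short-circuited stub, Z_in = jZ_0·tan(βl)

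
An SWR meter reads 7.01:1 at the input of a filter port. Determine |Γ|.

|Γ| ≈ 0.75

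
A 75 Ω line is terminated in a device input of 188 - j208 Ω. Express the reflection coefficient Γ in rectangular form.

Γ ≈ 0.649 − j0.277

Γ = (Z_L − Z_0)/(Z_L + Z_0) = (113 − j208)/(263 − j208)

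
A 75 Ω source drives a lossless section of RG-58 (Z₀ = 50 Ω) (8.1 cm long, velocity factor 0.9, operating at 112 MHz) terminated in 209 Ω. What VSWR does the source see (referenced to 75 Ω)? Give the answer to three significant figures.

λ = v/f = 0.9·c / 112 MHz = 2.41 m
βl = 2π·l/λ = 2π × 0.0336 = 12.1°
tan(βl) = 0.214
Z_in = Z_0·(Z_L + jZ_0·tanβl)/(Z_0 + jZ_L·tanβl) = 121 − j97.9 Ω
Γ_s = (Z_in − Z_s)/(Z_in + Z_s) = (46.3 − j97.9)/(196 − j97.9), |Γ_s| = 0.494
VSWR = (1 + |Γ_s|)/(1 − |Γ_s|)

VSWR ≈ 2.95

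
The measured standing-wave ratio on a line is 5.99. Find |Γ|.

|Γ| = (S − 1)/(S + 1) = (5.99 − 1)/(5.99 + 1) = 4.99/6.99

|Γ| ≈ 0.714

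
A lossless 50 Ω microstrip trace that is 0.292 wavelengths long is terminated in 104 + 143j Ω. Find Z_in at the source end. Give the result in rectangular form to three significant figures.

βl = 2π × 0.292 = 105°
tan(βl) = tan(105°) = -3.7
Z_in = Z_0·(Z_L + jZ_0·tanβl)/(Z_0 + jZ_L·tanβl)
     = 50·(104 − j42.1)/(579 − j385)

Z_in ≈ 7.9 + j1.62 Ω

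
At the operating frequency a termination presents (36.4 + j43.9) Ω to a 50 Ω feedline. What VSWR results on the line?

VSWR ≈ 2.8

Γ = (Z_L − Z_0)/(Z_L + Z_0) = (-13.6 + j43.9)/(86.4 + j43.9)
|Γ| = 46/96.9 = 0.474
VSWR = (1 + |Γ|)/(1 − |Γ|) = 1.47/0.526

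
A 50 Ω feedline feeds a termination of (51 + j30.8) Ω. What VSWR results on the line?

Γ = (Z_L − Z_0)/(Z_L + Z_0) = (1 + j30.8)/(101 + j30.8)
|Γ| = 30.8/106 = 0.292
VSWR = (1 + |Γ|)/(1 − |Γ|) = 1.29/0.708

VSWR ≈ 1.82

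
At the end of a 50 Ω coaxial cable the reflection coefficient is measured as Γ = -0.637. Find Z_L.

Z_L = Z_0·(1 + Γ)/(1 − Γ) = 50·(0.363)/(1.64)

Z_L ≈ 11.1 Ω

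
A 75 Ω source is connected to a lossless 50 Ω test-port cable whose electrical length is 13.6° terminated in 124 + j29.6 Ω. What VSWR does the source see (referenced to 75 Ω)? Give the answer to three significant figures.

VSWR ≈ 1.81

tan(βl) = 0.242
Z_in = Z_0·(Z_L + jZ_0·tanβl)/(Z_0 + jZ_L·tanβl) = 120 − j35.3 Ω
Γ_s = (Z_in − Z_s)/(Z_in + Z_s) = (45 − j35.3)/(195 − j35.3), |Γ_s| = 0.289
VSWR = (1 + |Γ_s|)/(1 − |Γ_s|)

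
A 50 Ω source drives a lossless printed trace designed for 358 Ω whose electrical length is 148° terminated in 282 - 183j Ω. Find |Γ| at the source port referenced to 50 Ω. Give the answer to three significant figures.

|Γ| ≈ 0.852

tan(βl) = -0.625
Z_in = Z_0·(Z_L + jZ_0·tanβl)/(Z_0 + jZ_L·tanβl) = 556 − j196 Ω
Γ_s = (Z_in − Z_s)/(Z_in + Z_s) = (506 − j196)/(606 − j196), |Γ_s| = 0.852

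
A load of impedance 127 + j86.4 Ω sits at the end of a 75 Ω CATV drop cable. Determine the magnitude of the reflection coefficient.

Γ = (Z_L − Z_0)/(Z_L + Z_0) = (52 + j86.4)/(202 + j86.4)
|Γ| = 101/220

|Γ| ≈ 0.459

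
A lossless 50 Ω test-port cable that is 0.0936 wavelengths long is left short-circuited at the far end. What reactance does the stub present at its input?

X_in ≈ 33.3 Ω (inductive)

βl = 2π × 0.0936 = 33.7°
tan(βl) = 0.667
For a short-circuited stub, Z_in = jZ_0·tan(βl)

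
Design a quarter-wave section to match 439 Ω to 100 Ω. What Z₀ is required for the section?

Z_qwt ≈ 210 Ω

Z_qwt = √(Z_0·R_L) = √(100 × 439) = √43900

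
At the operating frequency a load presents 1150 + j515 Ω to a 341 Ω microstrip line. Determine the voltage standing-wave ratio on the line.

VSWR ≈ 4.1

Γ = (Z_L − Z_0)/(Z_L + Z_0) = (809 + j515)/(1491 + j515)
|Γ| = 959/1580 = 0.608
VSWR = (1 + |Γ|)/(1 − |Γ|) = 1.61/0.392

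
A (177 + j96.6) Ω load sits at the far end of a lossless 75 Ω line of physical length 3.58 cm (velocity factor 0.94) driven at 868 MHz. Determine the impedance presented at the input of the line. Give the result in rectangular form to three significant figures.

Z_in ≈ 77.9 − j93.1 Ω

λ = v/f = 0.94·c / 868 MHz = 0.325 m
βl = 2π·l/λ = 2π × 0.11 = 39.7°
tan(βl) = tan(39.7°) = 0.829
Z_in = Z_0·(Z_L + jZ_0·tanβl)/(Z_0 + jZ_L·tanβl)
     = 75·(177 + j159)/(-5.11 + j147)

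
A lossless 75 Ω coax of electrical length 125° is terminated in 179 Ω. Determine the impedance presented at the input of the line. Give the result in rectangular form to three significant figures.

tan(βl) = tan(125°) = -1.43
Z_in = Z_0·(Z_L + jZ_0·tanβl)/(Z_0 + jZ_L·tanβl)
     = 75·(179 − j107)/(75 − j256)

Z_in ≈ 43.1 + j39.9 Ω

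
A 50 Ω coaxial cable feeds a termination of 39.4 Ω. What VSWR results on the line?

VSWR ≈ 1.27

Γ = (39.4 − 50)/(39.4 + 50) = -0.119
VSWR = (1 + 0.119)/(1 − 0.119)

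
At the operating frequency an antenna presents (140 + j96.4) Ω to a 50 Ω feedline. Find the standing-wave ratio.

VSWR ≈ 4.25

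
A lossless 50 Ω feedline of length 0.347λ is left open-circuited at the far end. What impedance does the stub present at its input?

Z_in ≈ +j34.9 Ω

βl = 2π × 0.347 = 125°
tan(βl) = -1.43
For an open-circuited stub, Z_in = −jZ_0·cot(βl) = −jZ_0/tan(βl)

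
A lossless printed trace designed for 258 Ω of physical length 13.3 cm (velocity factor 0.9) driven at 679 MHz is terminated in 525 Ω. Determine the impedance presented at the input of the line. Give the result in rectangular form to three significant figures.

λ = v/f = 0.9·c / 679 MHz = 0.398 m
βl = 2π·l/λ = 2π × 0.334 = 120°
tan(βl) = tan(120°) = -1.7
Z_in = Z_0·(Z_L + jZ_0·tanβl)/(Z_0 + jZ_L·tanβl)
     = 258·(525 − j440)/(258 − j895)

Z_in ≈ 157 + j106 Ω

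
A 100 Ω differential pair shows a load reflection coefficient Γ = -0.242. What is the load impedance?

Z_L ≈ 61 Ω

Z_L = Z_0·(1 + Γ)/(1 − Γ) = 100·(0.758)/(1.24)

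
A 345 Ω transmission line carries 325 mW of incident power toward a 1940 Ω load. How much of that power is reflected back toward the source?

P_reflected ≈ 158 mW

Γ = (1940 − 345)/(1940 + 345) = 0.698
|Γ|² = 0.487
P_refl = |Γ|²·P_inc = 158 mW, P_del = (1 − |Γ|²)·P_inc = 167 mW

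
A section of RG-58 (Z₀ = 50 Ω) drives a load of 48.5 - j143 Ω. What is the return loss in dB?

Γ = (-1.5 − j143)/(98.5 − j143), |Γ| = 0.824
RL = −20·log₁₀|Γ| = −20·log₁₀(0.824)

RL ≈ 1.69 dB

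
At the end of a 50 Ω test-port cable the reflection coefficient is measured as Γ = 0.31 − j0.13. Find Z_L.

Z_L = Z_0·(1 + Γ)/(1 − Γ) = 50·(1.31 − j0.13)/(0.69 + j0.13)

Z_L ≈ 90 − j26.4 Ω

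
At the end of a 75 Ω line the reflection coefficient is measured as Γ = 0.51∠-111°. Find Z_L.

Z_L = Z_0·(1 + Γ)/(1 − Γ) = 75·(0.817 − j0.476)/(1.18 + j0.476)

Z_L ≈ 34.1 − j43.9 Ω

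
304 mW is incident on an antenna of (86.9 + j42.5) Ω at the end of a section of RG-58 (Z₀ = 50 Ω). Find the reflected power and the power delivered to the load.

|Γ| = |(36.9 + j42.5)/(136.9 + j42.5)| = 0.393
|Γ|² = 0.154
P_refl = |Γ|²·P_inc = 46.9 mW, P_del = (1 − |Γ|²)·P_inc = 257 mW

P_reflected ≈ 46.9 mW; P_delivered ≈ 257 mW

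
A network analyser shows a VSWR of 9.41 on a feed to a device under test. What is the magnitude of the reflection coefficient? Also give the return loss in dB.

|Γ| = (S − 1)/(S + 1) = (9.41 − 1)/(9.41 + 1) = 8.41/10.4
RL = −20·log₁₀|Γ| = −20·log₁₀(0.808)

|Γ| ≈ 0.808; return loss ≈ 1.85 dB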